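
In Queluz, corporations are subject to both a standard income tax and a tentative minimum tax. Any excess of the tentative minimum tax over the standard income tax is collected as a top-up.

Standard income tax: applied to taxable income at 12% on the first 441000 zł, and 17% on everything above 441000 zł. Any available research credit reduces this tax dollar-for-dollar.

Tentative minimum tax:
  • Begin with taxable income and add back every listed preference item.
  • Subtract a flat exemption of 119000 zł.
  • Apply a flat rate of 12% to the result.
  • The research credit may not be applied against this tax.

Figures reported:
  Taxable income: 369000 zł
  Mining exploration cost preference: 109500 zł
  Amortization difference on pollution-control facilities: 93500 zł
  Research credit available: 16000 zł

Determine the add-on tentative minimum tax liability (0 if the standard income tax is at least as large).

26080 zł

Tentative minimum tax:
  Adjusted income: 369000 zł + 109500 zł + 93500 zł = 572000 zł
  Less exemption 119000 zł → base 453000 zł
  453000 zł × 12% = 54360 zł

Standard income tax:
  369000 zł × 12% = 44280 zł
  Less research credit 16000 zł → 28280 zł

Excess of tentative minimum tax over standard income tax: 54360 zł − 28280 zł = 26080 zł.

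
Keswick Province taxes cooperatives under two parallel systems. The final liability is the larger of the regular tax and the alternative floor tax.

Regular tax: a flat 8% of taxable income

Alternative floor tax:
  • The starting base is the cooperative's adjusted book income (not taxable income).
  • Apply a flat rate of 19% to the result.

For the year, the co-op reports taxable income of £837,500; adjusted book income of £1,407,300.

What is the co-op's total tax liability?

Alternative floor tax:
  Base (adjusted book income): £1,407,300
  £1,407,300 × 19% = £267,387

Regular tax:
  £837,500 × 8% = £67,000

£267,387 > £67,000, so the alternative floor tax is the binding amount.

£267,387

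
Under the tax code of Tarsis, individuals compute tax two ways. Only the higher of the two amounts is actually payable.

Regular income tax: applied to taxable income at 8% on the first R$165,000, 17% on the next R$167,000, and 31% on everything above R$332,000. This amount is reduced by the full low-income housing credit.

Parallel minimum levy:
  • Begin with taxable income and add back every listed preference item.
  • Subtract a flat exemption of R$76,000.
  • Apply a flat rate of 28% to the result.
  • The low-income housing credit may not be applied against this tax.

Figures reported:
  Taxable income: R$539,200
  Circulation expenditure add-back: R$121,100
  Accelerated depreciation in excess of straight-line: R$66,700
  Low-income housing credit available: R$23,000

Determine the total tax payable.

Parallel minimum levy:
  Adjusted income: R$539,200 + R$121,100 + R$66,700 = R$727,000
  Less exemption R$76,000 → base R$651,000
  R$651,000 × 28% = R$182,280

Regular income tax:
  R$165,000 × 8% = R$13,200
  R$167,000 × 17% = R$28,390
  R$207,200 × 31% = R$64,232
  → R$105,822
  Less low-income housing credit R$23,000 → R$82,822

R$182,280 > R$82,822, so the parallel minimum levy is the binding amount.

R$182,280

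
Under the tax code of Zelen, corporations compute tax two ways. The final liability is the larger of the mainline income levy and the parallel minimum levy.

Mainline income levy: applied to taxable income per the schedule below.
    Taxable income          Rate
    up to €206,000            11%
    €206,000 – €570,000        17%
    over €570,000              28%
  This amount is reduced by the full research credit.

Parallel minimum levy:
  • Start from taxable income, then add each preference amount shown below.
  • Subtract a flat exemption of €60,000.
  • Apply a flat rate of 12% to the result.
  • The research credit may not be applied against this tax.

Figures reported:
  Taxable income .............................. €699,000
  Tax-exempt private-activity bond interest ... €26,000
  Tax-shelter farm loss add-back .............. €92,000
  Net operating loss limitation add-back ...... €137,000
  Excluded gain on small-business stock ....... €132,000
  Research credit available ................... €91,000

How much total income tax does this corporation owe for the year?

€123,120

Mainline income levy:
  €206,000 × 11% = €22,660
  €364,000 × 17% = €61,880
  €129,000 × 28% = €36,120
  → €120,660
  Less research credit €91,000 → €29,660

Parallel minimum levy:
  Adjusted income: €699,000 + €26,000 + €92,000 + €137,000 + €132,000 = €1,086,000
  Less exemption €60,000 → base €1,026,000
  €1,026,000 × 12% = €123,120

€123,120 > €29,660, so the parallel minimum levy is the binding amount.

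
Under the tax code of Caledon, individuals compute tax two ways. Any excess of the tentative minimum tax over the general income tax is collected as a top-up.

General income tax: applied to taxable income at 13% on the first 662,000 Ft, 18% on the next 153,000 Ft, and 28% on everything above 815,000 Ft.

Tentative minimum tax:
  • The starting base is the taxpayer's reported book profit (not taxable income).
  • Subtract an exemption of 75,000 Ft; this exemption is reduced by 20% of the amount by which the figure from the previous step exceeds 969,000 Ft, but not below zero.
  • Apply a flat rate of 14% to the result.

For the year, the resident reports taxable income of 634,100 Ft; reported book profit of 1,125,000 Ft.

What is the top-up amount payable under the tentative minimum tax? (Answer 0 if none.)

General income tax:
  634,100 Ft × 13% = 82,433 Ft

Tentative minimum tax:
  Base (reported book profit): 1,125,000 Ft
  Exemption: 75,000 Ft − 20% × (1,125,000 Ft − 969,000 Ft) = 75,000 Ft − 31,200 Ft = 43,800 Ft
  Base: 1,125,000 Ft − 43,800 Ft = 1,081,200 Ft
  1,081,200 Ft × 14% = 151,368 Ft

Excess of tentative minimum tax over general income tax: 151,368 Ft − 82,433 Ft = 68,935 Ft.

68,935 Ft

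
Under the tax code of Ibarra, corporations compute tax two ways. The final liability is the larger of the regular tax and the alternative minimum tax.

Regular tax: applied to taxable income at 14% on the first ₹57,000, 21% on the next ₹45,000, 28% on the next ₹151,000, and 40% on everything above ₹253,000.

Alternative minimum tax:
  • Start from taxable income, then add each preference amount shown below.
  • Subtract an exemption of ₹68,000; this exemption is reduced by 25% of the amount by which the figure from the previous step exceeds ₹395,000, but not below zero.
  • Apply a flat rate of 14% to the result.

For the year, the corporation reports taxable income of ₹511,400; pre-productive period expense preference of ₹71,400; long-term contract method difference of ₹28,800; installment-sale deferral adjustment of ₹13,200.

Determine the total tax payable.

₹163,070

Regular tax:
  ₹57,000 × 14% = ₹7,980
  ₹45,000 × 21% = ₹9,450
  ₹151,000 × 28% = ₹42,280
  ₹258,400 × 40% = ₹103,360
  → ₹163,070

Alternative minimum tax:
  Adjusted income: ₹511,400 + ₹71,400 + ₹28,800 + ₹13,200 = ₹624,800
  Exemption: ₹68,000 − 25% × (₹624,800 − ₹395,000) = ₹68,000 − ₹57,450 = ₹10,550
  Base: ₹624,800 − ₹10,550 = ₹614,250
  ₹614,250 × 14% = ₹85,995

₹163,070 > ₹85,995, so the regular tax governs.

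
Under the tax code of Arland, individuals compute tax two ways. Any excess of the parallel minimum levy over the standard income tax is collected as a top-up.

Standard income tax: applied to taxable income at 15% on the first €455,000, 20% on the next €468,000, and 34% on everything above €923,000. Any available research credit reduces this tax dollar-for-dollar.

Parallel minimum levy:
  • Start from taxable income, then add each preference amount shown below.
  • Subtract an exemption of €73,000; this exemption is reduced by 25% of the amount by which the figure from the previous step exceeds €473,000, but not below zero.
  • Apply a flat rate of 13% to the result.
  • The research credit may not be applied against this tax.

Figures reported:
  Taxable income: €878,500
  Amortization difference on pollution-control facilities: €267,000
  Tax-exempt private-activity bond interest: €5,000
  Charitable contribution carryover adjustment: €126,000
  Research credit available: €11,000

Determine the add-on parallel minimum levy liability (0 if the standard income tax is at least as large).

€23,995

Parallel minimum levy:
  Adjusted income: €878,500 + €267,000 + €5,000 + €126,000 = €1,276,500
  Exemption: 25% × (€1,276,500 − €473,000) = €200,875 ≥ €73,000, so the exemption is fully phased out
  Base: €1,276,500 − €0 = €1,276,500
  €1,276,500 × 13% = €165,945

Standard income tax:
  €455,000 × 15% = €68,250
  €423,500 × 20% = €84,700
  → €152,950
  Less research credit €11,000 → €141,950

Excess of parallel minimum levy over standard income tax: €165,945 − €141,950 = €23,995.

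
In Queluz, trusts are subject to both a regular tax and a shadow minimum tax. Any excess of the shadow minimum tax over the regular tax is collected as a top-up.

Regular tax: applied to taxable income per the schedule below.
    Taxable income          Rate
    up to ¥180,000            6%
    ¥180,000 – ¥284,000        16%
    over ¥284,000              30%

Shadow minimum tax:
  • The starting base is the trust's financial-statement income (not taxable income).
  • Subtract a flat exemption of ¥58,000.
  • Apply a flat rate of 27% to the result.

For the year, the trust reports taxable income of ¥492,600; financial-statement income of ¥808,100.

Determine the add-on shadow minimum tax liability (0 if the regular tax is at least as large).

¥112,507

Regular tax:
  ¥180,000 × 6% = ¥10,800
  ¥104,000 × 16% = ¥16,640
  ¥208,600 × 30% = ¥62,580
  → ¥90,020

Shadow minimum tax:
  Base (financial-statement income): ¥808,100
  Less exemption ¥58,000 → base ¥750,100
  ¥750,100 × 27% = ¥202,527

Excess of shadow minimum tax over regular tax: ¥202,527 − ¥90,020 = ¥112,507.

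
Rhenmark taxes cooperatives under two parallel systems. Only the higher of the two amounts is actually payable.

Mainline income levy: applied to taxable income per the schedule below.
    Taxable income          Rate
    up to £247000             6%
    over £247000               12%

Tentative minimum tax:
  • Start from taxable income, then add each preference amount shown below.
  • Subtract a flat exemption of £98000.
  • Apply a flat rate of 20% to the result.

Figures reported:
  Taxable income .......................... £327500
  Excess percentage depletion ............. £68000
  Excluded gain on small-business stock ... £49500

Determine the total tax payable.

£69400

Mainline income levy:
  £247000 × 6% = £14820
  £80500 × 12% = £9660
  → £24480

Tentative minimum tax:
  Adjusted income: £327500 + £68000 + £49500 = £445000
  Less exemption £98000 → base £347000
  £347000 × 20% = £69400

£69400 > £24480, so the tentative minimum tax is the binding amount.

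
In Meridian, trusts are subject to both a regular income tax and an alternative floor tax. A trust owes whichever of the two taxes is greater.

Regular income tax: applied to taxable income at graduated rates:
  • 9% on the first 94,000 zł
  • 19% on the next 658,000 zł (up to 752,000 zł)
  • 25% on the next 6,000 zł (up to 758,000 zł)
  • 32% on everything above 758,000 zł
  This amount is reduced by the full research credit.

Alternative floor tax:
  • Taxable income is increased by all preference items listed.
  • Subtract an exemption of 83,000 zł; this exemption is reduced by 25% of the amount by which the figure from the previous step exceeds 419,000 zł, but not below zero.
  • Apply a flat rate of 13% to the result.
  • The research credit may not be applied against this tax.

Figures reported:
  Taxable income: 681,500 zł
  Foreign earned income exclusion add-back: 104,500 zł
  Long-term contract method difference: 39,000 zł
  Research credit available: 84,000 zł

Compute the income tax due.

107,250 zł

Regular income tax:
  94,000 zł × 9% = 8,460 zł
  587,500 zł × 19% = 111,625 zł
  → 120,085 zł
  Less research credit 84,000 zł → 36,085 zł

Alternative floor tax:
  Adjusted income: 681,500 zł + 104,500 zł + 39,000 zł = 825,000 zł
  Exemption: 25% × (825,000 zł − 419,000 zł) = 101,500 zł ≥ 83,000 zł, so the exemption is fully phased out
  Base: 825,000 zł − 0 zł = 825,000 zł
  825,000 zł × 13% = 107,250 zł

107,250 zł > 36,085 zł, so the alternative floor tax is the binding amount.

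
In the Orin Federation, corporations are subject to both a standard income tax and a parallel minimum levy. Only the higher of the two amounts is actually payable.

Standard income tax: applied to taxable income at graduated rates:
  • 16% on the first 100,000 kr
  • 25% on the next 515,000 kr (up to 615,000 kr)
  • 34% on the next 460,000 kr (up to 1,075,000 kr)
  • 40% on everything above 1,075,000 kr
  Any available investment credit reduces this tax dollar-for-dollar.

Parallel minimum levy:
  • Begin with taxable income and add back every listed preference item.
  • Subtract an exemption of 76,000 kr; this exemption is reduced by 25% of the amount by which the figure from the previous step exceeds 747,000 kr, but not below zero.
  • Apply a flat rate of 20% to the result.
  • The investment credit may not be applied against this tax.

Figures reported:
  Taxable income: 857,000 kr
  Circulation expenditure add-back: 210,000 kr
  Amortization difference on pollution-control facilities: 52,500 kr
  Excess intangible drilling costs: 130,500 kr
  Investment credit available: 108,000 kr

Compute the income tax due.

Parallel minimum levy:
  Adjusted income: 857,000 kr + 210,000 kr + 52,500 kr + 130,500 kr = 1,250,000 kr
  Exemption: 25% × (1,250,000 kr − 747,000 kr) = 125,750 kr ≥ 76,000 kr, so the exemption is fully phased out
  Base: 1,250,000 kr − 0 kr = 1,250,000 kr
  1,250,000 kr × 20% = 250,000 kr

Standard income tax:
  100,000 kr × 16% = 16,000 kr
  515,000 kr × 25% = 128,750 kr
  242,000 kr × 34% = 82,280 kr
  → 227,030 kr
  Less investment credit 108,000 kr → 119,030 kr

250,000 kr > 119,030 kr, so the parallel minimum levy is the binding amount.

250,000 kr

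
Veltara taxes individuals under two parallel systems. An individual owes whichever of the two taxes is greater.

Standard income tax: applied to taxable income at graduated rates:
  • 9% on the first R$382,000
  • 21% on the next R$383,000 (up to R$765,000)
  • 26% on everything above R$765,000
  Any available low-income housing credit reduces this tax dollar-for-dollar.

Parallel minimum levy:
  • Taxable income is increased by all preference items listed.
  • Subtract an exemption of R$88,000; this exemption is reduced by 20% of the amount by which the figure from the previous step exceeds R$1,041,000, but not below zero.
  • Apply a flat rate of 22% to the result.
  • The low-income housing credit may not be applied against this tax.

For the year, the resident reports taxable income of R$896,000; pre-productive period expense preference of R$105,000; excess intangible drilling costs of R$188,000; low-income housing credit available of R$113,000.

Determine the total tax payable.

R$248,732

Parallel minimum levy:
  Adjusted income: R$896,000 + R$105,000 + R$188,000 = R$1,189,000
  Exemption: R$88,000 − 20% × (R$1,189,000 − R$1,041,000) = R$88,000 − R$29,600 = R$58,400
  Base: R$1,189,000 − R$58,400 = R$1,130,600
  R$1,130,600 × 22% = R$248,732

Standard income tax:
  R$382,000 × 9% = R$34,380
  R$383,000 × 21% = R$80,430
  R$131,000 × 26% = R$34,060
  → R$148,870
  Less low-income housing credit R$113,000 → R$35,870

R$248,732 > R$35,870, so the parallel minimum levy is the binding amount.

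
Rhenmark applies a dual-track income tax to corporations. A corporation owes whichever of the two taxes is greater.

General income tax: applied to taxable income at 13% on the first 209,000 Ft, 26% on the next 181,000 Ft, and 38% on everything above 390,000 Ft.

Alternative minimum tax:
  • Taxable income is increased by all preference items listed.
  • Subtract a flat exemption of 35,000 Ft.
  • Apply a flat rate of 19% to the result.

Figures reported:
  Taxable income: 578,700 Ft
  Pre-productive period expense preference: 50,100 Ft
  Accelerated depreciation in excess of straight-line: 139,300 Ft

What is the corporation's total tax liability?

145,936 Ft

General income tax:
  209,000 Ft × 13% = 27,170 Ft
  181,000 Ft × 26% = 47,060 Ft
  188,700 Ft × 38% = 71,706 Ft
  → 145,936 Ft

Alternative minimum tax:
  Adjusted income: 578,700 Ft + 50,100 Ft + 139,300 Ft = 768,100 Ft
  Less exemption 35,000 Ft → base 733,100 Ft
  733,100 Ft × 19% = 139,289 Ft

145,936 Ft > 139,289 Ft, so the general income tax governs.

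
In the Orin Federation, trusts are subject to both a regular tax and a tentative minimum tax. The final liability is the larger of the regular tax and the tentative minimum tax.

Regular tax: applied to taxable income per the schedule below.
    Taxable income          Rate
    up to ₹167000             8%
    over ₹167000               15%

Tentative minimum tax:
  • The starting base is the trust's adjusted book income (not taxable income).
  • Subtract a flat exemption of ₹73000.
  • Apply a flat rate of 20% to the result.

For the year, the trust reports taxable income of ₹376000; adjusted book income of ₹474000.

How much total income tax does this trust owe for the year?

Tentative minimum tax:
  Base (adjusted book income): ₹474000
  Less exemption ₹73000 → base ₹401000
  ₹401000 × 20% = ₹80200

Regular tax:
  ₹167000 × 8% = ₹13360
  ₹209000 × 15% = ₹31350
  → ₹44710

₹80200 > ₹44710, so the tentative minimum tax is the binding amount.

₹80200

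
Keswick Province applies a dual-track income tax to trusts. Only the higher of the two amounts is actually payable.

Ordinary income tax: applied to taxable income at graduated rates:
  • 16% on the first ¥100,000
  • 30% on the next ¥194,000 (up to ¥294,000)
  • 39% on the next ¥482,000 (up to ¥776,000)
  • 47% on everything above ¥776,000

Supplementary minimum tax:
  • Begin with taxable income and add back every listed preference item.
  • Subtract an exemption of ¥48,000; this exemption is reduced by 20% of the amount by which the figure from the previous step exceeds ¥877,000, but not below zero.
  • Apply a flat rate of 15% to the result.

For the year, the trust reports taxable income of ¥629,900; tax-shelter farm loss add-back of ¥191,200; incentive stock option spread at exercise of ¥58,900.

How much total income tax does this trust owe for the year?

¥205,201

Ordinary income tax:
  ¥100,000 × 16% = ¥16,000
  ¥194,000 × 30% = ¥58,200
  ¥335,900 × 39% = ¥131,001
  → ¥205,201

Supplementary minimum tax:
  Adjusted income: ¥629,900 + ¥191,200 + ¥58,900 = ¥880,000
  Exemption: ¥48,000 − 20% × (¥880,000 − ¥877,000) = ¥48,000 − ¥600 = ¥47,400
  Base: ¥880,000 − ¥47,400 = ¥832,600
  ¥832,600 × 15% = ¥124,890

¥205,201 > ¥124,890, so the ordinary income tax governs.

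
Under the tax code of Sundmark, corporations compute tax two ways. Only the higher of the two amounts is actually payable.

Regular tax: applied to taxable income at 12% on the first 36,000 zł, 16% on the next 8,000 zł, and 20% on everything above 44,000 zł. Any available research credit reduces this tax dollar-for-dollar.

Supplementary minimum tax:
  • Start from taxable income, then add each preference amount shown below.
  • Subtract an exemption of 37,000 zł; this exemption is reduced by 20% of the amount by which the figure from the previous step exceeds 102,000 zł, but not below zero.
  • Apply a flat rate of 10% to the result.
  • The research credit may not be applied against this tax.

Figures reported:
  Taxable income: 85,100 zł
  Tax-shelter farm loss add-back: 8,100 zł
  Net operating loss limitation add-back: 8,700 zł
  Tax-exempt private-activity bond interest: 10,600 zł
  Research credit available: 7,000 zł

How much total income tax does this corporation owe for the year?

7,760 zł

Regular tax:
  36,000 zł × 12% = 4,320 zł
  8,000 zł × 16% = 1,280 zł
  41,100 zł × 20% = 8,220 zł
  → 13,820 zł
  Less research credit 7,000 zł → 6,820 zł

Supplementary minimum tax:
  Adjusted income: 85,100 zł + 8,100 zł + 8,700 zł + 10,600 zł = 112,500 zł
  Exemption: 37,000 zł − 20% × (112,500 zł − 102,000 zł) = 37,000 zł − 2,100 zł = 34,900 zł
  Base: 112,500 zł − 34,900 zł = 77,600 zł
  77,600 zł × 10% = 7,760 zł

7,760 zł > 6,820 zł, so the supplementary minimum tax is the binding amount.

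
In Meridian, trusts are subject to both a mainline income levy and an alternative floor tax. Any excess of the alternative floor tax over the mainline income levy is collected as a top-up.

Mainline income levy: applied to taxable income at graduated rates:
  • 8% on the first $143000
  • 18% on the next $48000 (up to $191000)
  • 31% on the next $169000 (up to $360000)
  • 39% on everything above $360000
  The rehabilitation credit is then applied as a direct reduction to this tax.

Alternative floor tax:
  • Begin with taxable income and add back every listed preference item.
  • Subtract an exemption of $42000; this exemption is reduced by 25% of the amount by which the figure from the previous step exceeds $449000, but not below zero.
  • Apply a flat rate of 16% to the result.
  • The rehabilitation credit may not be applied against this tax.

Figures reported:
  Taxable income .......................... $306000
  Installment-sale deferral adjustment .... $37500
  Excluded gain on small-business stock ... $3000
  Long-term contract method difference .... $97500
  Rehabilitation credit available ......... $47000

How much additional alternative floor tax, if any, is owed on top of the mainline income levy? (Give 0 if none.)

Mainline income levy:
  $143000 × 8% = $11440
  $48000 × 18% = $8640
  $115000 × 31% = $35650
  → $55730
  Less rehabilitation credit $47000 → $8730

Alternative floor tax:
  Adjusted income: $306000 + $37500 + $3000 + $97500 = $444000
  Exemption: $444000 ≤ $449000, so full $42000 applies
  Base: $444000 − $42000 = $402000
  $402000 × 16% = $64320

Excess of alternative floor tax over mainline income levy: $64320 − $8730 = $55590.

$55590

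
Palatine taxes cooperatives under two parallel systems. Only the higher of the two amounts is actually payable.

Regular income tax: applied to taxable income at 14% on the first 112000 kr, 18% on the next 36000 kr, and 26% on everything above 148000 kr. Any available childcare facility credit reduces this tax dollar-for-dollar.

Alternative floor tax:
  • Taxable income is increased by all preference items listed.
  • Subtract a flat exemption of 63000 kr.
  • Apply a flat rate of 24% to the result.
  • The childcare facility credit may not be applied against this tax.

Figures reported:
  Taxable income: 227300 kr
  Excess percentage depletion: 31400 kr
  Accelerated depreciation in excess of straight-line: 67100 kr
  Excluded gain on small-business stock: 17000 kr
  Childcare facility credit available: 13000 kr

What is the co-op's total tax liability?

Alternative floor tax:
  Adjusted income: 227300 kr + 31400 kr + 67100 kr + 17000 kr = 342800 kr
  Less exemption 63000 kr → base 279800 kr
  279800 kr × 24% = 67152 kr

Regular income tax:
  112000 kr × 14% = 15680 kr
  36000 kr × 18% = 6480 kr
  79300 kr × 26% = 20618 kr
  → 42778 kr
  Less childcare facility credit 13000 kr → 29778 kr

67152 kr > 29778 kr, so the alternative floor tax is the binding amount.

67152 kr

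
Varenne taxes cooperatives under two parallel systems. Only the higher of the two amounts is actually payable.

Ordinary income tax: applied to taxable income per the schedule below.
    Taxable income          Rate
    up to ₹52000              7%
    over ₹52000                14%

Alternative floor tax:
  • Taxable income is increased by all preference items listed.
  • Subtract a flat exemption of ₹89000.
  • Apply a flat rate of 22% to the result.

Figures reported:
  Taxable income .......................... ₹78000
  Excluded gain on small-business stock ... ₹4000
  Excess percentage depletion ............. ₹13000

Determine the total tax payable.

₹7280

Ordinary income tax:
  ₹52000 × 7% = ₹3640
  ₹26000 × 14% = ₹3640
  → ₹7280

Alternative floor tax:
  Adjusted income: ₹78000 + ₹4000 + ₹13000 = ₹95000
  Less exemption ₹89000 → base ₹6000
  ₹6000 × 22% = ₹1320

₹7280 > ₹1320, so the ordinary income tax governs.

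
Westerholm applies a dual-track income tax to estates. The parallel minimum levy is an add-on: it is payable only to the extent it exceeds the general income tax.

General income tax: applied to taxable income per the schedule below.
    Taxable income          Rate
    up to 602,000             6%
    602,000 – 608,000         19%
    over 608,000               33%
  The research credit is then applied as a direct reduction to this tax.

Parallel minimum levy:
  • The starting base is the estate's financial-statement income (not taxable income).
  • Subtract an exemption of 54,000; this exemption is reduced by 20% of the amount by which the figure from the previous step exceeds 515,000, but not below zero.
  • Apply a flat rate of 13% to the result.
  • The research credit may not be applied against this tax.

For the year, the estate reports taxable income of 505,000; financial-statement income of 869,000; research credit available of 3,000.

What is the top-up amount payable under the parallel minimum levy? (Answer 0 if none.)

85,670

General income tax:
  505,000 × 6% = 30,300
  Less research credit 3,000 → 27,300

Parallel minimum levy:
  Base (financial-statement income): 869,000
  Exemption: 20% × (869,000 − 515,000) = 70,800 ≥ 54,000, so the exemption is fully phased out
  Base: 869,000 − 0 = 869,000
  869,000 × 13% = 112,970

Excess of parallel minimum levy over general income tax: 112,970 − 27,300 = 85,670.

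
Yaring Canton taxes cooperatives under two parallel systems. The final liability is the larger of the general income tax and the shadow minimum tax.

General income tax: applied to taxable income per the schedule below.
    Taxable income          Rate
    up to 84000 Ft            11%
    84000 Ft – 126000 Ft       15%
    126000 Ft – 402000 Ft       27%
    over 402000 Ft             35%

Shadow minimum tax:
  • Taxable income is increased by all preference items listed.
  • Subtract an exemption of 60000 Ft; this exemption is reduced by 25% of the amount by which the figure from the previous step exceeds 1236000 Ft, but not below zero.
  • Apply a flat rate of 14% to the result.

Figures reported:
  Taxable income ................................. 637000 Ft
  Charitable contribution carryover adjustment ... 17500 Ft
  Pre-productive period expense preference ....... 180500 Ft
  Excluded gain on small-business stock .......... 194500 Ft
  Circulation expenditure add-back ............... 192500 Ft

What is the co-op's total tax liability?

172310 Ft

General income tax:
  84000 Ft × 11% = 9240 Ft
  42000 Ft × 15% = 6300 Ft
  276000 Ft × 27% = 74520 Ft
  235000 Ft × 35% = 82250 Ft
  → 172310 Ft

Shadow minimum tax:
  Adjusted income: 637000 Ft + 17500 Ft + 180500 Ft + 194500 Ft + 192500 Ft = 1222000 Ft
  Exemption: 1222000 Ft ≤ 1236000 Ft, so full 60000 Ft applies
  Base: 1222000 Ft − 60000 Ft = 1162000 Ft
  1162000 Ft × 14% = 162680 Ft

172310 Ft > 162680 Ft, so the general income tax governs.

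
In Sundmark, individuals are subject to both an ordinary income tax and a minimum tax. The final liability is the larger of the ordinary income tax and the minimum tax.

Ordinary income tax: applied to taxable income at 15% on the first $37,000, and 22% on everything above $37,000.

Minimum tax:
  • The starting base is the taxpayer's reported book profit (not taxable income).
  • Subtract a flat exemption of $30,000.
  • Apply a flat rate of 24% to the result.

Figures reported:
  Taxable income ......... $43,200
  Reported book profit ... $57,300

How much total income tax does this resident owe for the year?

Minimum tax:
  Base (reported book profit): $57,300
  Less exemption $30,000 → base $27,300
  $27,300 × 24% = $6,552

Ordinary income tax:
  $37,000 × 15% = $5,550
  $6,200 × 22% = $1,364
  → $6,914

$6,914 > $6,552, so the ordinary income tax governs.

$6,914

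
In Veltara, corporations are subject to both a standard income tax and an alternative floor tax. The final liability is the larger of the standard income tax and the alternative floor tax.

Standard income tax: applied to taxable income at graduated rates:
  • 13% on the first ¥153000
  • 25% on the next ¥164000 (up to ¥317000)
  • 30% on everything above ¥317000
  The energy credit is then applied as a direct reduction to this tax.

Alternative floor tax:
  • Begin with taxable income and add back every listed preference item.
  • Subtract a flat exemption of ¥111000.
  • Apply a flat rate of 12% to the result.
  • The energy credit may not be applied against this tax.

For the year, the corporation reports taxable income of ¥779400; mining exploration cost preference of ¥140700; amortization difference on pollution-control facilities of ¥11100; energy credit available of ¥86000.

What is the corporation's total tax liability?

¥113610

Standard income tax:
  ¥153000 × 13% = ¥19890
  ¥164000 × 25% = ¥41000
  ¥462400 × 30% = ¥138720
  → ¥199610
  Less energy credit ¥86000 → ¥113610

Alternative floor tax:
  Adjusted income: ¥779400 + ¥140700 + ¥11100 = ¥931200
  Less exemption ¥111000 → base ¥820200
  ¥820200 × 12% = ¥98424

¥113610 > ¥98424, so the standard income tax governs.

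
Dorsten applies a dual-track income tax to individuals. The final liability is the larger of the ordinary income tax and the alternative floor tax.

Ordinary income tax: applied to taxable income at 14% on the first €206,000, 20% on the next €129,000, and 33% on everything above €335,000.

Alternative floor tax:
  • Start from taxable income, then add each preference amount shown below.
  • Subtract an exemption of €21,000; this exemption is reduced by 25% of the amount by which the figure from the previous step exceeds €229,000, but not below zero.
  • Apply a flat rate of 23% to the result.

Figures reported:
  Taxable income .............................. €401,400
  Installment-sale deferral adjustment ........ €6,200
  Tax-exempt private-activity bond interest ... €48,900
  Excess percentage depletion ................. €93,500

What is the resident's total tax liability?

Alternative floor tax:
  Adjusted income: €401,400 + €6,200 + €48,900 + €93,500 = €550,000
  Exemption: 25% × (€550,000 − €229,000) = €80,250 ≥ €21,000, so the exemption is fully phased out
  Base: €550,000 − €0 = €550,000
  €550,000 × 23% = €126,500

Ordinary income tax:
  €206,000 × 14% = €28,840
  €129,000 × 20% = €25,800
  €66,400 × 33% = €21,912
  → €76,552

€126,500 > €76,552, so the alternative floor tax is the binding amount.

€126,500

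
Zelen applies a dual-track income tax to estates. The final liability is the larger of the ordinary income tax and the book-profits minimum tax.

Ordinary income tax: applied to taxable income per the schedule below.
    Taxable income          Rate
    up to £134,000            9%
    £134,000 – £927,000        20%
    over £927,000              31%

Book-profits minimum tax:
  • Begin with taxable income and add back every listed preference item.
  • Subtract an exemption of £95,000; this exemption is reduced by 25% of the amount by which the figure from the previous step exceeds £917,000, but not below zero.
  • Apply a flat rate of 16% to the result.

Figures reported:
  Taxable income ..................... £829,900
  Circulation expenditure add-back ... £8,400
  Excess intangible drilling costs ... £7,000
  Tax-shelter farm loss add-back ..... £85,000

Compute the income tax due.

Book-profits minimum tax:
  Adjusted income: £829,900 + £8,400 + £7,000 + £85,000 = £930,300
  Exemption: £95,000 − 25% × (£930,300 − £917,000) = £95,000 − £3,325 = £91,675
  Base: £930,300 − £91,675 = £838,625
  £838,625 × 16% = £134,180

Ordinary income tax:
  £134,000 × 9% = £12,060
  £695,900 × 20% = £139,180
  → £151,240

£151,240 > £134,180, so the ordinary income tax governs.

£151,240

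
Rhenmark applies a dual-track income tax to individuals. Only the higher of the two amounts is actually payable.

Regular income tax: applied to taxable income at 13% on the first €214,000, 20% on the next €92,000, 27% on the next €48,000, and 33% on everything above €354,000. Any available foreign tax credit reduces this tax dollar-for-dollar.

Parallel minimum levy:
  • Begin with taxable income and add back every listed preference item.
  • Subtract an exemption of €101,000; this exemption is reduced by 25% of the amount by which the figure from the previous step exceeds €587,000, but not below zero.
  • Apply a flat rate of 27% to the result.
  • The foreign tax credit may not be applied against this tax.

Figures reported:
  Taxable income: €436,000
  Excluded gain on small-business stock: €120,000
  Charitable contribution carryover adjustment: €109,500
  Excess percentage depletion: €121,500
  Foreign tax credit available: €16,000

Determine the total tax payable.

€198,720

Regular income tax:
  €214,000 × 13% = €27,820
  €92,000 × 20% = €18,400
  €48,000 × 27% = €12,960
  €82,000 × 33% = €27,060
  → €86,240
  Less foreign tax credit €16,000 → €70,240

Parallel minimum levy:
  Adjusted income: €436,000 + €120,000 + €109,500 + €121,500 = €787,000
  Exemption: €101,000 − 25% × (€787,000 − €587,000) = €101,000 − €50,000 = €51,000
  Base: €787,000 − €51,000 = €736,000
  €736,000 × 27% = €198,720

€198,720 > €70,240, so the parallel minimum levy is the binding amount.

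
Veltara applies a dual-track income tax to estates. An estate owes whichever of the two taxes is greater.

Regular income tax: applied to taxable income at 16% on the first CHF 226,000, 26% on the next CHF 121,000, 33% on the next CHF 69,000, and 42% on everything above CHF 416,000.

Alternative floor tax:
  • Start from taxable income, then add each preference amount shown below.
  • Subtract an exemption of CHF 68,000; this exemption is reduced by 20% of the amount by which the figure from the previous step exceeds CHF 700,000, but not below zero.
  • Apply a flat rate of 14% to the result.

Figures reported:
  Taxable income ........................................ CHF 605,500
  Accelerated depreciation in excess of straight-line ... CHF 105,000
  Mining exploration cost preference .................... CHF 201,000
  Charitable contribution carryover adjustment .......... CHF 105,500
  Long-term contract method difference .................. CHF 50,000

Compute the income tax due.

CHF 169,980

Alternative floor tax:
  Adjusted income: CHF 605,500 + CHF 105,000 + CHF 201,000 + CHF 105,500 + CHF 50,000 = CHF 1,067,000
  Exemption: 20% × (CHF 1,067,000 − CHF 700,000) = CHF 73,400 ≥ CHF 68,000, so the exemption is fully phased out
  Base: CHF 1,067,000 − CHF 0 = CHF 1,067,000
  CHF 1,067,000 × 14% = CHF 149,380

Regular income tax:
  CHF 226,000 × 16% = CHF 36,160
  CHF 121,000 × 26% = CHF 31,460
  CHF 69,000 × 33% = CHF 22,770
  CHF 189,500 × 42% = CHF 79,590
  → CHF 169,980

CHF 169,980 > CHF 149,380, so the regular income tax governs.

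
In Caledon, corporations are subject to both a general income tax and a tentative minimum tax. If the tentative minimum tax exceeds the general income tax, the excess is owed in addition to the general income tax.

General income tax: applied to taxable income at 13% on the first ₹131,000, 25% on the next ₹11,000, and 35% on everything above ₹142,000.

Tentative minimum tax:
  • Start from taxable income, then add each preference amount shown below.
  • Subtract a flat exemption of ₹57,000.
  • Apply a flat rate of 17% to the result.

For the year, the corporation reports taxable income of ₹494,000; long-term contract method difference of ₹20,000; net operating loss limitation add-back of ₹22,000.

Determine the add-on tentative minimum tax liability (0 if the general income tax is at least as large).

₹0

Tentative minimum tax:
  Adjusted income: ₹494,000 + ₹20,000 + ₹22,000 = ₹536,000
  Less exemption ₹57,000 → base ₹479,000
  ₹479,000 × 17% = ₹81,430

General income tax:
  ₹131,000 × 13% = ₹17,030
  ₹11,000 × 25% = ₹2,750
  ₹352,000 × 35% = ₹123,200
  → ₹142,980

₹81,430 ≤ ₹142,980, so no add-on is due.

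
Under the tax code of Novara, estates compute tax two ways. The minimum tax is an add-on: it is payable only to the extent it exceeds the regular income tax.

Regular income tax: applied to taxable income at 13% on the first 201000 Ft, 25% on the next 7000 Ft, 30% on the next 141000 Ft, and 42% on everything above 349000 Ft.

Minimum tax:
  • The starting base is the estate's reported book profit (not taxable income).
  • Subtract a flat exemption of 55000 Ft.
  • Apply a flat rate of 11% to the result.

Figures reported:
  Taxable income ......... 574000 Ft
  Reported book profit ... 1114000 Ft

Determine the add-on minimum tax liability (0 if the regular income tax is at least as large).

0 Ft

Regular income tax:
  201000 Ft × 13% = 26130 Ft
  7000 Ft × 25% = 1750 Ft
  141000 Ft × 30% = 42300 Ft
  225000 Ft × 42% = 94500 Ft
  → 164680 Ft

Minimum tax:
  Base (reported book profit): 1114000 Ft
  Less exemption 55000 Ft → base 1059000 Ft
  1059000 Ft × 11% = 116490 Ft

116490 Ft ≤ 164680 Ft, so no add-on is due.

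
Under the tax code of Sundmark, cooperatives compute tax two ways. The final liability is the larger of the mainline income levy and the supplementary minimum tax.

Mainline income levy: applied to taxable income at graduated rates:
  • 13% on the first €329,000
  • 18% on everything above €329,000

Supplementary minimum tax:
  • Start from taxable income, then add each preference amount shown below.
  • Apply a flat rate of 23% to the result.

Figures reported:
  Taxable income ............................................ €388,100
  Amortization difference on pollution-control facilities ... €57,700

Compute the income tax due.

Mainline income levy:
  €329,000 × 13% = €42,770
  €59,100 × 18% = €10,638
  → €53,408

Supplementary minimum tax:
  Adjusted income: €388,100 + €57,700 = €445,800
  €445,800 × 23% = €102,534

€102,534 > €53,408, so the supplementary minimum tax is the binding amount.

€102,534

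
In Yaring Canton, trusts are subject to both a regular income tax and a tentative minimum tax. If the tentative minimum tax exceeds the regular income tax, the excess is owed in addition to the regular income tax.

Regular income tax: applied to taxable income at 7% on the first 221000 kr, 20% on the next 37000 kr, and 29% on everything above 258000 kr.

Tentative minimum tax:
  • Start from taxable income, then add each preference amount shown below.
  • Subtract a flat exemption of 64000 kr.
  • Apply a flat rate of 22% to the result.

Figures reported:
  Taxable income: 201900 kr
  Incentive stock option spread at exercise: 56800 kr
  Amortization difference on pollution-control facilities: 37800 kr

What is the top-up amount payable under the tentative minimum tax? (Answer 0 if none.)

37017 kr

Tentative minimum tax:
  Adjusted income: 201900 kr + 56800 kr + 37800 kr = 296500 kr
  Less exemption 64000 kr → base 232500 kr
  232500 kr × 22% = 51150 kr

Regular income tax:
  201900 kr × 7% = 14133 kr

Excess of tentative minimum tax over regular income tax: 51150 kr − 14133 kr = 37017 kr.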